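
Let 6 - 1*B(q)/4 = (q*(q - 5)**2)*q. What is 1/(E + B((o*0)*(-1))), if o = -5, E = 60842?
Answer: 1/60866 ≈ 1.6430e-5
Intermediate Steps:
B(q) = 24 - 4*q**2*(-5 + q)**2 (B(q) = 24 - 4*q*(q - 5)**2*q = 24 - 4*q*(-5 + q)**2*q = 24 - 4*q**2*(-5 + q)**2)
1/(E + B((o*0)*(-1))) = 1/(60842 + (24 - 4*(-5*0*(-1))**2*(-5 - 5*0*(-1))**2)) = 1/(60842 + (24 - 4*(0*(-1))**2*(-5 + 0*(-1))**2)) = 1/(60842 + (24 - 4*0**2*(-5 + 0)**2)) = 1/(60842 + (24 - 4*0*(-5)**2)) = 1/(60842 + (24 - 4*0*25)) = 1/(60842 + (24 + 0)) = 1/(60842 + 24) = 1/60866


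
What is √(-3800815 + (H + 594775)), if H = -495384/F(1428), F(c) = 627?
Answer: 28*I*√178670338/209 ≈ 1790.8*I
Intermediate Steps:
H = -165128/209 (H = -495384/627 = -495384*1/627 = -165128/209 ≈ -790.09)
√(-3800815 + (H + 594775)) = √(-3800815 + (-165128/209 + 594775)) = √(-3800815 + 124142847/209) = √(-670227488/209) = 28*I*√178670338/209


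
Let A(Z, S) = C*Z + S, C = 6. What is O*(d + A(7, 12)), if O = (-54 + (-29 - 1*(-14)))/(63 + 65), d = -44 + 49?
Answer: -4071/128 ≈ -31.805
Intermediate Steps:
A(Z, S) = S + 6*Z (A(Z, S) = 6*Z + S = S + 6*Z)
d = 5
O = -69/128 (O = (-54 + (-29 + 14))/128 = (-54 - 15)*(1/128) = -69*1/128 = -69/128 ≈ -0.53906)
O*(d + A(7, 12)) = -69*(5 + (12 + 6*7))/128 = -69*(5 + (12 + 42))/128 = -69*(5 + 54)/128 = -69/128*59 = -4071/128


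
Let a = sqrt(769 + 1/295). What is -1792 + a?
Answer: -1792 + 2*sqrt(16730630)/295 ≈ -1764.3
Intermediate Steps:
a = 2*sqrt(16730630)/295 (a = sqrt(769 + 1/295) = sqrt(226856/295) = 2*sqrt(16730630)/295 ≈ 27.731)
-1792 + a = -1792 + 2*sqrt(16730630)/295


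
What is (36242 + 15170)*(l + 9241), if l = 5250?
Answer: 745011292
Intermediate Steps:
(36242 + 15170)*(l + 9241) = (36242 + 15170)*(5250 + 9241) = 51412*14491 = 745011292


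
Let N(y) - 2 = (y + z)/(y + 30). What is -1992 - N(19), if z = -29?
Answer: -97696/49 ≈ -1993.8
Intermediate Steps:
N(y) = 2 + (-29 + y)/(30 + y) (N(y) = 2 + (y - 29)/(y + 30) = 2 + (-29 + y)/(30 + y))
-1992 - N(19) = -1992 - (31 + 3*19)/(30 + 19) = -1992 - (31 + 57)/49 = -1992 - 88/49 = -97696/49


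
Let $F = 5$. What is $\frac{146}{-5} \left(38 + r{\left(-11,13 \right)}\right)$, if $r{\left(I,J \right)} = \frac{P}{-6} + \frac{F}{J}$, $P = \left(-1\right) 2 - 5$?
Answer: $- \frac{45041}{39} \approx -1154.9$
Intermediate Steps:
$P = -7$ ($P = -2 - 5 = -7$)
$r{\left(I,J \right)} = \frac{7}{6} + \frac{5}{J}$ ($r{\left(I,J \right)} = - \frac{7}{-6} + \frac{5}{J} = \left(-7\right) \left(- \frac{1}{6}\right) + \frac{5}{J} = \frac{7}{6} + \frac{5}{J}$)
$\frac{146}{-5} \left(38 + r{\left(-11,13 \right)}\right) = \frac{146}{-5} \left(38 + \left(\frac{7}{6} + \frac{5}{13}\right)\right) = 146 \left(- \frac{1}{5}\right) \left(38 + \left(\frac{7}{6} + 5 \cdot \frac{1}{13}\right)\right) = - \frac{146 \left(38 + \left(\frac{7}{6} + \frac{5}{13}\right)\right)}{5} = - \frac{146 \left(38 + \frac{121}{78}\right)}{5} = \left(- \frac{146}{5}\right) \frac{3085}{78} = - \frac{45041}{39}$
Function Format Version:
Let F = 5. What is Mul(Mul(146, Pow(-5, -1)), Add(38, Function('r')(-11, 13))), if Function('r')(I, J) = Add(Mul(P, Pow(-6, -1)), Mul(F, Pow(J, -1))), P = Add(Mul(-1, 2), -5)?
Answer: Rational(-45041, 39) ≈ -1154.9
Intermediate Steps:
P = -7 (P = Add(-2, -5) = -7)
Function('r')(I, J) = Add(Rational(7, 6), Mul(5, Pow(J, -1))) (Function('r')(I, J) = Add(Mul(-7, Pow(-6, -1)), Mul(5, Pow(J, -1))) = Add(Mul(-7, Rational(-1, 6)), Mul(5, Pow(J, -1))) = Add(Rational(7, 6), Mul(5, Pow(J, -1))))
Mul(Mul(146, Pow(-5, -1)), Add(38, Function('r')(-11, 13))) = Mul(Mul(146, Pow(-5, -1)), Add(38, Add(Rational(7, 6), Mul(5, Pow(13, -1))))) = Mul(Mul(146, Rational(-1, 5)), Add(38, Add(Rational(7, 6), Mul(5, Rational(1, 13))))) = Mul(Rational(-146, 5), Add(38, Add(Rational(7, 6), Rational(5, 13)))) = Mul(Rational(-146, 5), Add(38, Rational(121, 78))) = Mul(Rational(-146, 5), Rational(3085, 78)) = Rational(-45041, 39)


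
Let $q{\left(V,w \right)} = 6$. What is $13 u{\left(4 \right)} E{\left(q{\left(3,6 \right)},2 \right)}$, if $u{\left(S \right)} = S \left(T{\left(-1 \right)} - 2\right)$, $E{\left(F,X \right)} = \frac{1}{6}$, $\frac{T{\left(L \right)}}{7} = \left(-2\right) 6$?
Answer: $- \frac{2236}{3} \approx -745.33$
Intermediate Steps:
$T{\left(L \right)} = -84$ ($T{\left(L \right)} = 7 \left(\left(-2\right) 6\right) = 7 \left(-12\right) = -84$)
$E{\left(F,X \right)} = \frac{1}{6}$
$u{\left(S \right)} = - 86 S$ ($u{\left(S \right)} = S \left(-84 - 2\right) = S \left(-86\right) = - 86 S$)
$13 u{\left(4 \right)} E{\left(q{\left(3,6 \right)},2 \right)} = 13 \left(\left(-86\right) 4\right) \frac{1}{6} = 13 \left(-344\right) \frac{1}{6} = \left(-4472\right) \frac{1}{6} = - \frac{2236}{3}$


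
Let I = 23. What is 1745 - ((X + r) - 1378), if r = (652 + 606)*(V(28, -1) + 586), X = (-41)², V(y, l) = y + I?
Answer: -799904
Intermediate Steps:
V(y, l) = 23 + y (V(y, l) = y + 23 = 23 + y)
X = 1681
r = 801346 (r = (652 + 606)*((23 + 28) + 586) = 1258*(51 + 586) = 1258*637 = 801346)
1745 - ((X + r) - 1378) = 1745 - ((1681 + 801346) - 1378) = 1745 - (803027 - 1378) = 1745 - 1*801649 = 1745 - 801649 = -799904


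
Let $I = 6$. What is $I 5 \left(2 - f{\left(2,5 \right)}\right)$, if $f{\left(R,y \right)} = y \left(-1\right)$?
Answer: $210$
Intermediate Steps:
$f{\left(R,y \right)} = - y$
$I 5 \left(2 - f{\left(2,5 \right)}\right) = 6 \cdot 5 \left(2 - \left(-1\right) 5\right) = 30 \left(2 - -5\right) = 30 \left(2 + 5\right) = 30 \cdot 7 = 210$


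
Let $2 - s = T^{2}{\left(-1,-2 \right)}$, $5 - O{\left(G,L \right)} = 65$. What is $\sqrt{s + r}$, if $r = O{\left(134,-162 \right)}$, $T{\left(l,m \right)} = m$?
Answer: $i \sqrt{62} \approx 7.874 i$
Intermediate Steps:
$O{\left(G,L \right)} = -60$ ($O{\left(G,L \right)} = 5 - 65 = -60$)
$r = -60$
$s = -2$ ($s = 2 - \left(-2\right)^{2} = 2 - 4 = -2$)
$\sqrt{s + r} = \sqrt{-2 - 60} = \sqrt{-62} = i \sqrt{62}$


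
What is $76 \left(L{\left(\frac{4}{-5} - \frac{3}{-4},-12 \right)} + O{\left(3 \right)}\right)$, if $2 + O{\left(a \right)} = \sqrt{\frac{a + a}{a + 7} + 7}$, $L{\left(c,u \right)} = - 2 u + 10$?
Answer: $2432 + \frac{76 \sqrt{190}}{5} \approx 2641.5$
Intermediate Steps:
$L{\left(c,u \right)} = 10 - 2 u$
$O{\left(a \right)} = -2 + \sqrt{7 + \frac{2 a}{7 + a}}$ ($O{\left(a \right)} = -2 + \sqrt{\frac{a + a}{a + 7} + 7} = -2 + \sqrt{\frac{2 a}{7 + a} + 7} = -2 + \sqrt{7 + \frac{2 a}{7 + a}}$)
$76 \left(L{\left(\frac{4}{-5} - \frac{3}{-4},-12 \right)} + O{\left(3 \right)}\right) = 76 \left(\left(10 - -24\right) - \left(2 - \sqrt{\frac{49 + 9 \cdot 3}{7 + 3}}\right)\right) = 76 \left(\left(10 + 24\right) - \left(2 - \sqrt{\frac{49 + 27}{10}}\right)\right) = 76 \left(34 - \left(2 - \sqrt{\frac{1}{10} \cdot 76}\right)\right) = 76 \left(34 - \left(2 - \sqrt{\frac{38}{5}}\right)\right) = 76 \left(34 - \left(2 - \frac{\sqrt{190}}{5}\right)\right) = 76 \left(32 + \frac{\sqrt{190}}{5}\right) = 2432 + \frac{76 \sqrt{190}}{5}$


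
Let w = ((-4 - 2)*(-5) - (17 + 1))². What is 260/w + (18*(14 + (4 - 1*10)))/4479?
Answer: 98773/53748 ≈ 1.8377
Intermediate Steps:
w = 144 (w = (-6*(-5) - 1*18)² = (30 - 18)² = 12² = 144)
260/w + (18*(14 + (4 - 1*10)))/4479 = 260/144 + (18*(14 + (4 - 1*10)))/4479 = 260*(1/144) + (18*(14 + (4 - 10)))*(1/4479) = 65/36 + (18*(14 - 6))*(1/4479) = 65/36 + (18*8)*(1/4479) = 65/36 + 144*(1/4479) = 65/36 + 48/1493 = 98773/53748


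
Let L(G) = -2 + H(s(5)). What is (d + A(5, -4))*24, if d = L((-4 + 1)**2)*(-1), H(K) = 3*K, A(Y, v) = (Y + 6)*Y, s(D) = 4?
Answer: 1080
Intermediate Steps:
A(Y, v) = Y*(6 + Y) (A(Y, v) = (6 + Y)*Y = Y*(6 + Y))
L(G) = 10 (L(G) = -2 + 3*4 = -2 + 12 = 10)
d = -10 (d = 10*(-1) = -10)
(d + A(5, -4))*24 = (-10 + 5*(6 + 5))*24 = (-10 + 5*11)*24 = (-10 + 55)*24 = 45*24 = 1080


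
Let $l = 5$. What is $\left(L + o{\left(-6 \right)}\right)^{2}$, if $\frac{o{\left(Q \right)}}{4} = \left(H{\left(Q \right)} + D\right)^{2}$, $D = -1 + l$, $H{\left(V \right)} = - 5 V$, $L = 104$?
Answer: $22353984$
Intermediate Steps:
$D = 4$ ($D = -1 + 5 = 4$)
$o{\left(Q \right)} = 4 \left(4 - 5 Q\right)^{2}$ ($o{\left(Q \right)} = 4 \left(- 5 Q + 4\right)^{2} = 4 \left(4 - 5 Q\right)^{2}$)
$\left(L + o{\left(-6 \right)}\right)^{2} = \left(104 + 4 \left(-4 + 5 \left(-6\right)\right)^{2}\right)^{2} = \left(104 + 4 \left(-4 - 30\right)^{2}\right)^{2} = \left(104 + 4 \left(-34\right)^{2}\right)^{2} = \left(104 + 4 \cdot 1156\right)^{2} = \left(104 + 4624\right)^{2} = 4728^{2} = 22353984$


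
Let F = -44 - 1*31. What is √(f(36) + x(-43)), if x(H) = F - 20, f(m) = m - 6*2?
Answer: I*√71 ≈ 8.4261*I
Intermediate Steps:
f(m) = -12 + m (f(m) = m - 12 = -12 + m)
F = -75 (F = -44 - 31 = -75)
x(H) = -95 (x(H) = -75 - 20 = -95)
√(f(36) + x(-43)) = √((-12 + 36) - 95) = √(24 - 95) = √(-71) = I*√71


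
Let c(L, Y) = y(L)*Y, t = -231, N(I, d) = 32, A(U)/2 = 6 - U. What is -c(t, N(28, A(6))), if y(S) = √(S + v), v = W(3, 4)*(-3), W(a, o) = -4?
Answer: -32*I*√219 ≈ -473.56*I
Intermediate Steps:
A(U) = 12 - 2*U (A(U) = 2*(6 - U) = 12 - 2*U)
v = 12 (v = -4*(-3) = 12)
y(S) = √(12 + S) (y(S) = √(S + 12) = √(12 + S))
c(L, Y) = Y*√(12 + L) (c(L, Y) = √(12 + L)*Y = Y*√(12 + L))
-c(t, N(28, A(6))) = -32*√(12 - 231) = -32*√(-219) = -32*I*√219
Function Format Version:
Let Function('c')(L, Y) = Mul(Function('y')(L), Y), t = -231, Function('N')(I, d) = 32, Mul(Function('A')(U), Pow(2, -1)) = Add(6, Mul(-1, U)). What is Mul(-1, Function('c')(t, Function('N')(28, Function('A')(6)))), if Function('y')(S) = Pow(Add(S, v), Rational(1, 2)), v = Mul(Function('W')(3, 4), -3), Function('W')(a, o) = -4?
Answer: Mul(-32, I, Pow(219, Rational(1, 2))) ≈ Mul(-473.56, I)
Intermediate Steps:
Function('A')(U) = Add(12, Mul(-2, U)) (Function('A')(U) = Mul(2, Add(6, Mul(-1, U))) = Add(12, Mul(-2, U)))
v = 12 (v = Mul(-4, -3) = 12)
Function('y')(S) = Pow(Add(12, S), Rational(1, 2)) (Function('y')(S) = Pow(Add(S, 12), Rational(1, 2)) = Pow(Add(12, S), Rational(1, 2)))
Function('c')(L, Y) = Mul(Y, Pow(Add(12, L), Rational(1, 2))) (Function('c')(L, Y) = Mul(Pow(Add(12, L), Rational(1, 2)), Y) = Mul(Y, Pow(Add(12, L), Rational(1, 2))))
Mul(-1, Function('c')(t, Function('N')(28, Function('A')(6)))) = Mul(-1, Mul(32, Pow(Add(12, -231), Rational(1, 2)))) = Mul(-1, Mul(32, Pow(-219, Rational(1, 2)))) = Mul(-1, Mul(32, Mul(I, Pow(219, Rational(1, 2))))) = Mul(-1, Mul(32, I, Pow(219, Rational(1, 2)))) = Mul(-32, I, Pow(219, Rational(1, 2)))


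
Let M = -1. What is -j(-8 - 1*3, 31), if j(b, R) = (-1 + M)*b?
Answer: -22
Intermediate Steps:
j(b, R) = -2*b (j(b, R) = (-1 - 1)*b = -2*b)
-j(-8 - 1*3, 31) = -(-2)*(-8 - 1*3) = -(-2)*(-8 - 3) = -(-2)*(-11) = -1*22 = -22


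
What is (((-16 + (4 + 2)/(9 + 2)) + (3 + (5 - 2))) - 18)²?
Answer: 91204/121 ≈ 753.75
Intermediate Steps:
(((-16 + (4 + 2)/(9 + 2)) + (3 + (5 - 2))) - 18)² = (((-16 + 6/11) + (3 + 3)) - 18)² = (((-16 + 6*(1/11)) + 6) - 18)² = (((-16 + 6/11) + 6) - 18)² = ((-170/11 + 6) - 18)² = (-104/11 - 18)² = (-302/11)² = 91204/121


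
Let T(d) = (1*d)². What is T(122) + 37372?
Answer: 52256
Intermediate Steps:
T(d) = d²
T(122) + 37372 = 122² + 37372 = 14884 + 37372 = 52256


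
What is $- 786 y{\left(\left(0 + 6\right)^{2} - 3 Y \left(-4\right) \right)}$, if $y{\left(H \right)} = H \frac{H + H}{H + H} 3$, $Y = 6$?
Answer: $-6111936$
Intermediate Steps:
$y{\left(H \right)} = 3 H$ ($y{\left(H \right)} = H \frac{2 H}{2 H} 3 = H 2 H \frac{1}{2 H} 3 = H 1 \cdot 3 = H 3 = 3 H$)
$- 786 y{\left(\left(0 + 6\right)^{2} - 3 Y \left(-4\right) \right)} = - 786 \cdot 3 \left(0 + 6\right)^{2} \left(-3\right) 6 \left(-4\right) = - 786 \cdot 3 \cdot 6^{2} \left(\left(-18\right) \left(-4\right)\right) = - 786 \cdot 3 \cdot 36 \cdot 72 = - 786 \cdot 3 \cdot 2592 = \left(-786\right) 7776 = -6111936$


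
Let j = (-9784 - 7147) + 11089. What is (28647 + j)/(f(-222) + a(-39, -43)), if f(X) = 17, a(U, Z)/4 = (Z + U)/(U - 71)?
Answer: 1254275/1099 ≈ 1141.3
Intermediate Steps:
a(U, Z) = 4*(U + Z)/(-71 + U) (a(U, Z) = 4*((Z + U)/(U - 71)) = 4*((U + Z)/(-71 + U)) = 4*(U + Z)/(-71 + U))
j = -5842 (j = -16931 + 11089 = -5842)
(28647 + j)/(f(-222) + a(-39, -43)) = (28647 - 5842)/(17 + 4*(-39 - 43)/(-71 - 39)) = 22805/(17 + 4*(-82)/(-110)) = 22805/(17 + 4*(-1/110)*(-82)) = 22805/(17 + 164/55) = 22805/(1099/55) = 22805*(55/1099) = 1254275/1099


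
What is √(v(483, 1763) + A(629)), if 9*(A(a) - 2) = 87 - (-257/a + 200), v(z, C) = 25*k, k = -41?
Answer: I*√3687212467/1887 ≈ 32.179*I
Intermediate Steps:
v(z, C) = -1025 (v(z, C) = 25*(-41) = -1025)
A(a) = -95/9 + 257/(9*a) (A(a) = 2 + (87 - (-257/a + 200))/9 = 2 + (87 - (200 - 257/a))/9 = 2 + (87 + (-200 + 257/a))/9 = 2 + (-113 + 257/a)/9 = 2 + (-113/9 + 257/(9*a)) = -95/9 + 257/(9*a))
√(v(483, 1763) + A(629)) = √(-1025 + (⅑)*(257 - 95*629)/629) = √(-1025 + (⅑)*(1/629)*(257 - 59755)) = √(-1025 + (⅑)*(1/629)*(-59498)) = √(-1025 - 59498/5661) = √(-5862023/5661) = I*√3687212467/1887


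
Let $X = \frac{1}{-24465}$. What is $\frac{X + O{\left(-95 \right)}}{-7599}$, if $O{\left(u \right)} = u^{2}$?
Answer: $- \frac{220796624}{185909535} \approx -1.1877$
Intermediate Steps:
$X = - \frac{1}{24465} \approx -4.0875 \cdot 10^{-5}$
$\frac{X + O{\left(-95 \right)}}{-7599} = \frac{- \frac{1}{24465} + \left(-95\right)^{2}}{-7599} = \left(- \frac{1}{24465} + 9025\right) \left(- \frac{1}{7599}\right) = \frac{220796624}{24465} \left(- \frac{1}{7599}\right) = - \frac{220796624}{185909535}$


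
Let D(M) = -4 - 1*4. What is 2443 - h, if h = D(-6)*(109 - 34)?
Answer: 3043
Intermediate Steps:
D(M) = -8 (D(M) = -4 - 4 = -8)
h = -600 (h = -8*(109 - 34) = -8*75 = -600)
2443 - h = 2443 - 1*(-600) = 2443 + 600 = 3043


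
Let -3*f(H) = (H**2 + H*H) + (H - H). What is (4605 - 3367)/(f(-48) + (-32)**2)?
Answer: -619/256 ≈ -2.4180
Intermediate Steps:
f(H) = -2*H**2/3 (f(H) = -((H**2 + H*H) + (H - H))/3 = -((H**2 + H**2) + 0)/3 = -(2*H**2 + 0)/3 = -2*H**2/3)
(4605 - 3367)/(f(-48) + (-32)**2) = (4605 - 3367)/(-2/3*(-48)**2 + (-32)**2) = 1238/(-2/3*2304 + 1024) = 1238/(-1536 + 1024) = 1238/(-512) = 1238*(-1/512) = -619/256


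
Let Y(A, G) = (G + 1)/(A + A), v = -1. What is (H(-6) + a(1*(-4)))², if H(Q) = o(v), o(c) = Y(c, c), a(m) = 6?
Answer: 36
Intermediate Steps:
Y(A, G) = (1 + G)/(2*A) (Y(A, G) = (1 + G)/((2*A)) = (1 + G)*(1/(2*A)) = (1 + G)/(2*A))
o(c) = (1 + c)/(2*c)
H(Q) = 0 (H(Q) = (½)*(1 - 1)/(-1) = (½)*(-1)*0 = 0)
(H(-6) + a(1*(-4)))² = (0 + 6)² = 6² = 36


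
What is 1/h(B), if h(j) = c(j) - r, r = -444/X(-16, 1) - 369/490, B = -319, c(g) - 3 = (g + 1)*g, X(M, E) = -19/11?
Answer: 9310/942066801 ≈ 9.8825e-6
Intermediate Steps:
X(M, E) = -19/11 (X(M, E) = -19*1/11 = -19/11)
c(g) = 3 + g*(1 + g) (c(g) = 3 + (g + 1)*g = 3 + (1 + g)*g = 3 + g*(1 + g))
r = 2386149/9310 (r = -444/(-19/11) - 369/490 = -444*(-11/19) - 369*1/490 = 4884/19 - 369/490 = 2386149/9310 ≈ 256.30)
h(j) = -2358219/9310 + j + j² (h(j) = (3 + j + j²) - 1*2386149/9310 = (3 + j + j²) - 2386149/9310 = -2358219/9310 + j + j²)
1/h(B) = 1/(-2358219/9310 - 319 + (-319)²) = 1/(-2358219/9310 - 319 + 101761) = 1/(942066801/9310) = 9310/942066801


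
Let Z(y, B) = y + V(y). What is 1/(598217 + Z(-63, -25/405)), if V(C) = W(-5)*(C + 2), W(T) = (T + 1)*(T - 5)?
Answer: 1/595714 ≈ 1.6787e-6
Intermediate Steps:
W(T) = (1 + T)*(-5 + T)
V(C) = 80 + 40*C (V(C) = (-5 + (-5)**2 - 4*(-5))*(C + 2) = (-5 + 25 + 20)*(2 + C) = 40*(2 + C) = 80 + 40*C)
Z(y, B) = 80 + 41*y (Z(y, B) = y + (80 + 40*y) = 80 + 41*y)
1/(598217 + Z(-63, -25/405)) = 1/(598217 + (80 + 41*(-63))) = 1/(598217 + (80 - 2583)) = 1/(598217 - 2503) = 1/595714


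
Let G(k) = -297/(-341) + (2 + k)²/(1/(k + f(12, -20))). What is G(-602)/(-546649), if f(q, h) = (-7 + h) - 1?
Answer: 7030799973/16946119 ≈ 414.89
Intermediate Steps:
f(q, h) = -8 + h
G(k) = 27/31 + (2 + k)²*(-28 + k) (G(k) = -297/(-341) + (2 + k)²/(1/(k + (-8 - 20))) = -297*(-1/341) + (2 + k)²/(1/(k - 28)) = 27/31 + (2 + k)²/(1/(-28 + k)) = 27/31 + (2 + k)²*(-28 + k))
G(-602)/(-546649) = (-3445/31 + (-602)³ - 108*(-602) - 24*(-602)²)/(-546649) = (-3445/31 - 218167208 + 65016 - 24*362404)*(-1/546649) = (-3445/31 - 218167208 + 65016 - 8697696)*(-1/546649) = -7030799973/31*(-1/546649) = 7030799973/16946119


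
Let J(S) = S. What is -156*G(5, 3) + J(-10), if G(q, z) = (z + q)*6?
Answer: -7498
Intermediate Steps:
G(q, z) = 6*q + 6*z (G(q, z) = (q + z)*6 = 6*q + 6*z)
-156*G(5, 3) + J(-10) = -156*(6*5 + 6*3) - 10 = -156*(30 + 18) - 10 = -156*48 - 10 = -7488 - 10 = -7498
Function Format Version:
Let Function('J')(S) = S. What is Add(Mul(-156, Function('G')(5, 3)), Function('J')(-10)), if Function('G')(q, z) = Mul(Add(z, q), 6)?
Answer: -7498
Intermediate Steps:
Function('G')(q, z) = Add(Mul(6, q), Mul(6, z)) (Function('G')(q, z) = Mul(Add(q, z), 6) = Add(Mul(6, q), Mul(6, z)))
Add(Mul(-156, Function('G')(5, 3)), Function('J')(-10)) = Add(Mul(-156, Add(Mul(6, 5), Mul(6, 3))), -10) = Add(Mul(-156, Add(30, 18)), -10) = Add(Mul(-156, 48), -10) = Add(-7488, -10) = -7498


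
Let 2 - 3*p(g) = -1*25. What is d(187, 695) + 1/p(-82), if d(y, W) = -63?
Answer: -566/9 ≈ -62.889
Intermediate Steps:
p(g) = 9 (p(g) = ⅔ - (-1)*25/3 = ⅔ - ⅓*(-25) = ⅔ + 25/3 = 9)
d(187, 695) + 1/p(-82) = -63 + 1/9 = -63 + ⅑ = -566/9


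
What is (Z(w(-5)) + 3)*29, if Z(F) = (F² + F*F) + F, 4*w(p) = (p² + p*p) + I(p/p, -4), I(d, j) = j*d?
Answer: 8091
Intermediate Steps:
I(d, j) = d*j
w(p) = -1 + p²/2 (w(p) = ((p² + p*p) + (p/p)*(-4))/4 = ((p² + p²) + 1*(-4))/4 = (2*p² - 4)/4 = (-4 + 2*p²)/4 = -1 + p²/2)
Z(F) = F + 2*F² (Z(F) = (F² + F²) + F = 2*F² + F = F + 2*F²)
(Z(w(-5)) + 3)*29 = ((-1 + (½)*(-5)²)*(1 + 2*(-1 + (½)*(-5)²)) + 3)*29 = ((-1 + (½)*25)*(1 + 2*(-1 + (½)*25)) + 3)*29 = ((-1 + 25/2)*(1 + 2*(-1 + 25/2)) + 3)*29 = (23*(1 + 2*(23/2))/2 + 3)*29 = (23*(1 + 23)/2 + 3)*29 = ((23/2)*24 + 3)*29 = (276 + 3)*29 = 279*29 = 8091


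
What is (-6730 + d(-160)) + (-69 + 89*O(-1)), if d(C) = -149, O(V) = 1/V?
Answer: -7037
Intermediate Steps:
(-6730 + d(-160)) + (-69 + 89*O(-1)) = (-6730 - 149) + (-69 + 89/(-1)) = -6879 + (-69 + 89*(-1)) = -6879 + (-69 - 89) = -6879 - 158 = -7037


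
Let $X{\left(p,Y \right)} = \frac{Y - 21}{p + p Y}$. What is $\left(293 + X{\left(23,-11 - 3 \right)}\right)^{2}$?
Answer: $\frac{7681120164}{89401} \approx 85918.0$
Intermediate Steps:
$X{\left(p,Y \right)} = \frac{-21 + Y}{p + Y p}$
$\left(293 + X{\left(23,-11 - 3 \right)}\right)^{2} = \left(293 + \frac{-21 - 14}{23 \left(1 - 14\right)}\right)^{2} = \left(293 + \frac{1}{23} \frac{1}{-13} \left(-35\right)\right)^{2} = \left(293 + \frac{1}{23} \left(- \frac{1}{13}\right) \left(-35\right)\right)^{2} = \left(293 + \frac{35}{299}\right)^{2} = \left(\frac{87642}{299}\right)^{2} = \frac{7681120164}{89401}$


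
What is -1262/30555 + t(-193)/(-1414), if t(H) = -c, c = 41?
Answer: -75959/6172110 ≈ -0.012307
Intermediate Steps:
t(H) = -41 (t(H) = -1*41 = -41)
-1262/30555 + t(-193)/(-1414) = -1262/30555 - 41/(-1414) = -1262*1/30555 - 41*(-1/1414) = -1262/30555 + 41/1414 = -75959/6172110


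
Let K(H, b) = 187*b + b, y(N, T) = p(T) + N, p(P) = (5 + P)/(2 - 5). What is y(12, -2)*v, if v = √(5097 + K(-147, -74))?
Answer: 11*I*√8815 ≈ 1032.8*I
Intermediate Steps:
p(P) = -5/3 - P/3 (p(P) = (5 + P)/(-3) = (5 + P)*(-⅓) = -5/3 - P/3)
y(N, T) = -5/3 + N - T/3 (y(N, T) = (-5/3 - T/3) + N = -5/3 + N - T/3)
K(H, b) = 188*b
v = I*√8815 (v = √(5097 + 188*(-74)) = √(5097 - 13912) = √(-8815) = I*√8815 ≈ 93.888*I)
y(12, -2)*v = (-5/3 + 12 - ⅓*(-2))*(I*√8815) = (-5/3 + 12 + ⅔)*(I*√8815) = 11*(I*√8815) = 11*I*√8815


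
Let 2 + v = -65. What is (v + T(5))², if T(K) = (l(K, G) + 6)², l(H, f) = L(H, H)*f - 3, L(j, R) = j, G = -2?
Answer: 324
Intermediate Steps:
v = -67 (v = -2 - 65 = -67)
l(H, f) = -3 + H*f (l(H, f) = H*f - 3 = -3 + H*f)
T(K) = (3 - 2*K)² (T(K) = ((-3 + K*(-2)) + 6)² = ((-3 - 2*K) + 6)² = (3 - 2*K)²)
(v + T(5))² = (-67 + (-3 + 2*5)²)² = (-67 + (-3 + 10)²)² = (-67 + 7²)² = (-67 + 49)² = (-18)² = 324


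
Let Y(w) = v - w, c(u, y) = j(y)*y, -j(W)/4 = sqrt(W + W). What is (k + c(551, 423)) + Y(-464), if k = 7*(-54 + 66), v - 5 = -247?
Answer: 306 - 5076*sqrt(94) ≈ -48908.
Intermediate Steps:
v = -242 (v = 5 - 247 = -242)
j(W) = -4*sqrt(2)*sqrt(W) (j(W) = -4*sqrt(W + W) = -4*sqrt(2)*sqrt(W))
k = 84 (k = 7*12 = 84)
c(u, y) = -4*sqrt(2)*y**(3/2) (c(u, y) = (-4*sqrt(2)*sqrt(y))*y = -4*sqrt(2)*y**(3/2))
Y(w) = -242 - w
(k + c(551, 423)) + Y(-464) = (84 - 4*sqrt(2)*423**(3/2)) + (-242 - 1*(-464)) = (84 - 4*sqrt(2)*1269*sqrt(47)) + (-242 + 464) = (84 - 5076*sqrt(94)) + 222 = 306 - 5076*sqrt(94)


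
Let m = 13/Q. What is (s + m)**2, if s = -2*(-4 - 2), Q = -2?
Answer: 121/4 ≈ 30.250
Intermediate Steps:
m = -13/2 (m = 13/(-2) = 13*(-1/2) = -13/2 ≈ -6.5000)
s = 12 (s = -2*(-6) = 12)
(s + m)**2 = (12 - 13/2)**2 = (11/2)**2 = 121/4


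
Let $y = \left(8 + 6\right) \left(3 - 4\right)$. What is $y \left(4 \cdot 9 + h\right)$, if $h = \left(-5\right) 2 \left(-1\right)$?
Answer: $-644$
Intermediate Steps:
$h = 10$ ($h = \left(-10\right) \left(-1\right) = 10$)
$y = -14$ ($y = 14 \left(-1\right) = -14$)
$y \left(4 \cdot 9 + h\right) = - 14 \left(4 \cdot 9 + 10\right) = - 14 \left(36 + 10\right) = \left(-14\right) 46 = -644$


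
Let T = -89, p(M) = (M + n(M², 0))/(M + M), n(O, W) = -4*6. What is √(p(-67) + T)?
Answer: 3*I*√176210/134 ≈ 9.3979*I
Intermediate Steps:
n(O, W) = -24
p(M) = (-24 + M)/(2*M) (p(M) = (M - 24)/(M + M) = (-24 + M)/((2*M)) = (-24 + M)*(1/(2*M)) = (-24 + M)/(2*M))
√(p(-67) + T) = √((½)*(-24 - 67)/(-67) - 89) = √((½)*(-1/67)*(-91) - 89) = √(91/134 - 89) = √(-11835/134) = 3*I*√176210/134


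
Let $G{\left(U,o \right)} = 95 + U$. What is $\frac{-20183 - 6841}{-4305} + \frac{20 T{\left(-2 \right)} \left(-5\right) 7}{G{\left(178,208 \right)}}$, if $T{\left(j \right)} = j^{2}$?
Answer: $- \frac{222688}{55965} \approx -3.9791$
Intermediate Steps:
$\frac{-20183 - 6841}{-4305} + \frac{20 T{\left(-2 \right)} \left(-5\right) 7}{G{\left(178,208 \right)}} = \frac{-20183 - 6841}{-4305} + \frac{20 \left(-2\right)^{2} \left(-5\right) 7}{95 + 178} = \left(-27024\right) \left(- \frac{1}{4305}\right) + \frac{20 \cdot 4 \left(-5\right) 7}{273} = \frac{9008}{1435} + 20 \left(\left(-20\right) 7\right) \frac{1}{273} = \frac{9008}{1435} + 20 \left(-140\right) \frac{1}{273} = \frac{9008}{1435} - \frac{400}{39} = - \frac{222688}{55965}$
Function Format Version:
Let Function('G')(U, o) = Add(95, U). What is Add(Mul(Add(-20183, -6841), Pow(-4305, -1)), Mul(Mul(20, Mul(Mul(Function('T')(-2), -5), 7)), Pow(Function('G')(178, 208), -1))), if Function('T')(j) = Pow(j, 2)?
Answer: Rational(-222688, 55965) ≈ -3.9791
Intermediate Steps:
Add(Mul(Add(-20183, -6841), Pow(-4305, -1)), Mul(Mul(20, Mul(Mul(Function('T')(-2), -5), 7)), Pow(Function('G')(178, 208), -1))) = Add(Mul(Add(-20183, -6841), Pow(-4305, -1)), Mul(Mul(20, Mul(Mul(Pow(-2, 2), -5), 7)), Pow(Add(95, 178), -1))) = Add(Mul(-27024, Rational(-1, 4305)), Mul(Mul(20, Mul(Mul(4, -5), 7)), Pow(273, -1))) = Add(Rational(9008, 1435), Mul(Mul(20, Mul(-20, 7)), Rational(1, 273))) = Add(Rational(9008, 1435), Mul(Mul(20, -140), Rational(1, 273))) = Add(Rational(9008, 1435), Mul(-2800, Rational(1, 273))) = Add(Rational(9008, 1435), Rational(-400, 39)) = Rational(-222688, 55965)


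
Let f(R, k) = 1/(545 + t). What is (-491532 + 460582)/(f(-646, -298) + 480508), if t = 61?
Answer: -18755700/291187849 ≈ -0.064411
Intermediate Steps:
f(R, k) = 1/606 (f(R, k) = 1/(545 + 61) = 1/606)
(-491532 + 460582)/(f(-646, -298) + 480508) = (-491532 + 460582)/(1/606 + 480508) = -30950/291187849/606 = -30950*606/291187849 = -18755700/291187849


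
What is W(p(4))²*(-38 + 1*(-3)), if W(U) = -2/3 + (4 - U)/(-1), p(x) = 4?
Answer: -164/9 ≈ -18.222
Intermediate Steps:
W(U) = -14/3 + U (W(U) = -2*⅓ + (4 - U)*(-1) = -⅔ + (-4 + U) = -14/3 + U)
W(p(4))²*(-38 + 1*(-3)) = (-14/3 + 4)²*(-38 + 1*(-3)) = (-⅔)²*(-38 - 3) = (4/9)*(-41) = -164/9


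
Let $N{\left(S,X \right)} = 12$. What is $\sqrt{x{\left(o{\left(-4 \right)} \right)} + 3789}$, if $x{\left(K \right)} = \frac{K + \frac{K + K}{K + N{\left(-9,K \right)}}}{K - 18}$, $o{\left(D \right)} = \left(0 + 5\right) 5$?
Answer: $\frac{\sqrt{254422434}}{259} \approx 61.585$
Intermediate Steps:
$o{\left(D \right)} = 25$ ($o{\left(D \right)} = 5 \cdot 5 = 25$)
$x{\left(K \right)} = \frac{K + \frac{2 K}{12 + K}}{-18 + K}$ ($x{\left(K \right)} = \frac{K + \frac{K + K}{K + 12}}{K - 18} = \frac{K + \frac{2 K}{12 + K}}{-18 + K}$)
$\sqrt{x{\left(o{\left(-4 \right)} \right)} + 3789} = \sqrt{\frac{25 \left(14 + 25\right)}{-216 + 25^{2} - 150} + 3789} = \sqrt{25 \frac{1}{-216 + 625 - 150} \cdot 39 + 3789} = \sqrt{25 \cdot \frac{1}{259} \cdot 39 + 3789} = \sqrt{\frac{975}{259} + 3789} = \sqrt{\frac{982326}{259}} = \frac{\sqrt{254422434}}{259}$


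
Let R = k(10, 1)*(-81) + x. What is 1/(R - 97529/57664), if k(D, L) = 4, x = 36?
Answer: -3392/982633 ≈ -0.0034520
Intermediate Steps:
R = -288 (R = 4*(-81) + 36 = -324 + 36 = -288)
1/(R - 97529/57664) = 1/(-288 - 97529/57664) = 1/(-288 - 97529*1/57664) = 1/(-288 - 5737/3392) = 1/(-982633/3392) = -3392/982633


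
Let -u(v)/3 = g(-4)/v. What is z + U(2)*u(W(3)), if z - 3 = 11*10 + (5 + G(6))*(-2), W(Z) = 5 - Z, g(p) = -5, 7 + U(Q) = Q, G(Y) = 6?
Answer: 107/2 ≈ 53.500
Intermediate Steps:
U(Q) = -7 + Q
u(v) = 15/v (u(v) = -(-15)/v = 15/v)
z = 91 (z = 3 + (11*10 + (5 + 6)*(-2)) = 3 + (110 + 11*(-2)) = 3 + (110 - 22) = 3 + 88 = 91)
z + U(2)*u(W(3)) = 91 + (-7 + 2)*(15/(5 - 1*3)) = 91 - 75/(5 - 3) = 91 - 75/2 = 107/2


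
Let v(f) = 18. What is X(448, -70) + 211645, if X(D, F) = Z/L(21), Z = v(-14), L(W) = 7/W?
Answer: 211699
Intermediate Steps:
Z = 18
X(D, F) = 54 (X(D, F) = 18/((7/21)) = 18/((7*(1/21))) = 18/(⅓) = 18*3 = 54)
X(448, -70) + 211645 = 54 + 211645 = 211699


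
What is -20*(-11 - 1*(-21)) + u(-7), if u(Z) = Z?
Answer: -207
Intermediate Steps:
-20*(-11 - 1*(-21)) + u(-7) = -20*(-11 - 1*(-21)) - 7 = -20*(-11 + 21) - 7 = -20*10 - 7 = -200 - 7 = -207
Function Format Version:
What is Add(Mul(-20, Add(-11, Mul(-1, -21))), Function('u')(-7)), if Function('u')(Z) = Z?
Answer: -207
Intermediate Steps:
Add(Mul(-20, Add(-11, Mul(-1, -21))), Function('u')(-7)) = Add(Mul(-20, Add(-11, Mul(-1, -21))), -7) = Add(Mul(-20, Add(-11, 21)), -7) = Add(Mul(-20, 10), -7) = Add(-200, -7) = -207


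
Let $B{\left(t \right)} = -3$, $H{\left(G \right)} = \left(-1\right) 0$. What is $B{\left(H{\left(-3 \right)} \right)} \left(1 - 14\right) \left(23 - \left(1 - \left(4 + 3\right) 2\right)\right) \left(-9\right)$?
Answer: $-12636$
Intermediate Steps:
$H{\left(G \right)} = 0$
$B{\left(H{\left(-3 \right)} \right)} \left(1 - 14\right) \left(23 - \left(1 - \left(4 + 3\right) 2\right)\right) \left(-9\right) = - 3 \left(1 - 14\right) \left(23 - \left(1 - \left(4 + 3\right) 2\right)\right) \left(-9\right) = - 3 \left(- 13 \left(23 + \left(-1 + 7 \cdot 2\right)\right)\right) \left(-9\right) = - 3 \left(- 13 \left(23 + \left(-1 + 14\right)\right)\right) \left(-9\right) = - 3 \left(- 13 \left(23 + 13\right)\right) \left(-9\right) = - 3 \left(\left(-13\right) 36\right) \left(-9\right) = \left(-3\right) \left(-468\right) \left(-9\right) = 1404 \left(-9\right) = -12636$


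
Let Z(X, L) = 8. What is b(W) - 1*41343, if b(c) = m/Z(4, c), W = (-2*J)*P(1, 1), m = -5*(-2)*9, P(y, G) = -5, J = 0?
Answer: -165327/4 ≈ -41332.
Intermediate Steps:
m = 90 (m = 10*9 = 90)
W = 0 (W = -2*0*(-5) = 0*(-5) = 0)
b(c) = 45/4 (b(c) = 90/8 = 90*(⅛) = 45/4)
b(W) - 1*41343 = 45/4 - 1*41343 = 45/4 - 41343 = -165327/4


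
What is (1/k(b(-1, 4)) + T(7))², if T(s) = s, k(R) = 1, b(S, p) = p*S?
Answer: 64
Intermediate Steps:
b(S, p) = S*p
(1/k(b(-1, 4)) + T(7))² = (1/1 + 7)² = (1 + 7)² = 8² = 64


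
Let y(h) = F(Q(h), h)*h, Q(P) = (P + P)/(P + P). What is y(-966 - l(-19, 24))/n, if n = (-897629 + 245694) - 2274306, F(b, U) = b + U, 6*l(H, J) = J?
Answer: -939930/2926241 ≈ -0.32121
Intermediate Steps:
l(H, J) = J/6
Q(P) = 1 (Q(P) = (2*P)/((2*P)) = (2*P)*(1/(2*P)) = 1)
F(b, U) = U + b
n = -2926241 (n = -651935 - 2274306 = -2926241)
y(h) = h*(1 + h) (y(h) = (h + 1)*h = (1 + h)*h = h*(1 + h))
y(-966 - l(-19, 24))/n = ((-966 - 24/6)*(1 + (-966 - 24/6)))/(-2926241) = ((-966 - 1*4)*(1 + (-966 - 1*4)))*(-1/2926241) = ((-966 - 4)*(1 + (-966 - 4)))*(-1/2926241) = -970*(1 - 970)*(-1/2926241) = -970*(-969)*(-1/2926241) = 939930*(-1/2926241) = -939930/2926241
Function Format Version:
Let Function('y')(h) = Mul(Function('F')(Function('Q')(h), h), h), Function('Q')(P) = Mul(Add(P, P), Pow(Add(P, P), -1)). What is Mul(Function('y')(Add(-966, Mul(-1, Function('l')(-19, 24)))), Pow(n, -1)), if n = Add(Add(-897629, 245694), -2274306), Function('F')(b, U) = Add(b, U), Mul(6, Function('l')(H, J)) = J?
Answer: Rational(-939930, 2926241) ≈ -0.32121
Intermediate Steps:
Function('l')(H, J) = Mul(Rational(1, 6), J)
Function('Q')(P) = 1 (Function('Q')(P) = Mul(Mul(2, P), Pow(Mul(2, P), -1)) = Mul(Mul(2, P), Mul(Rational(1, 2), Pow(P, -1))) = 1)
Function('F')(b, U) = Add(U, b)
n = -2926241 (n = Add(-651935, -2274306) = -2926241)
Function('y')(h) = Mul(h, Add(1, h)) (Function('y')(h) = Mul(Add(h, 1), h) = Mul(Add(1, h), h) = Mul(h, Add(1, h)))
Mul(Function('y')(Add(-966, Mul(-1, Function('l')(-19, 24)))), Pow(n, -1)) = Mul(Mul(Add(-966, Mul(-1, Mul(Rational(1, 6), 24))), Add(1, Add(-966, Mul(-1, Mul(Rational(1, 6), 24))))), Pow(-2926241, -1)) = Mul(Mul(Add(-966, Mul(-1, 4)), Add(1, Add(-966, Mul(-1, 4)))), Rational(-1, 2926241)) = Mul(Mul(Add(-966, -4), Add(1, Add(-966, -4))), Rational(-1, 2926241)) = Mul(Mul(-970, Add(1, -970)), Rational(-1, 2926241)) = Mul(Mul(-970, -969), Rational(-1, 2926241)) = Mul(939930, Rational(-1, 2926241)) = Rational(-939930, 2926241)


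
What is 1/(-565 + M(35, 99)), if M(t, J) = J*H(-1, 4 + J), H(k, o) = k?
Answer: -1/664 ≈ -0.0015060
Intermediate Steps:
M(t, J) = -J (M(t, J) = J*(-1) = -J)
1/(-565 + M(35, 99)) = 1/(-565 - 1*99) = 1/(-565 - 99) = 1/(-664) = -1/664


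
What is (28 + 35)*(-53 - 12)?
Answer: -4095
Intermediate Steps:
(28 + 35)*(-53 - 12) = 63*(-65) = -4095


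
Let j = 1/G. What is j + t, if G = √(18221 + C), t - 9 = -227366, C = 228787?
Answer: -227357 + √15438/61752 ≈ -2.2736e+5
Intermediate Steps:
t = -227357 (t = 9 - 227366 = -227357)
G = 4*√15438 (G = √(18221 + 228787) = √247008 = 4*√15438 ≈ 497.00)
j = √15438/61752 (j = 1/(4*√15438) = √15438/61752 ≈ 0.0020121)
j + t = √15438/61752 - 227357 = -227357 + √15438/61752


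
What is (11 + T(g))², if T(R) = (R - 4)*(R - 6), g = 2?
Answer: 361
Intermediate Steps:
T(R) = (-6 + R)*(-4 + R) (T(R) = (-4 + R)*(-6 + R) = (-6 + R)*(-4 + R))
(11 + T(g))² = (11 + (24 + 2² - 10*2))² = (11 + (24 + 4 - 20))² = (11 + 8)² = 19² = 361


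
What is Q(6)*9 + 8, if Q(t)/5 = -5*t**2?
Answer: -8092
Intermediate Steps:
Q(t) = -25*t**2 (Q(t) = 5*(-5*t**2) = -25*t**2)
Q(6)*9 + 8 = -25*6**2*9 + 8 = -25*36*9 + 8 = -900*9 + 8 = -8100 + 8 = -8092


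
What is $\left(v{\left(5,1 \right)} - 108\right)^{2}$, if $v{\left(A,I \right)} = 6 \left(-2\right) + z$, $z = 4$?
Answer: $13456$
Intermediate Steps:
$v{\left(A,I \right)} = -8$ ($v{\left(A,I \right)} = 6 \left(-2\right) + 4 = -12 + 4 = -8$)
$\left(v{\left(5,1 \right)} - 108\right)^{2} = \left(-8 - 108\right)^{2} = \left(-116\right)^{2} = 13456$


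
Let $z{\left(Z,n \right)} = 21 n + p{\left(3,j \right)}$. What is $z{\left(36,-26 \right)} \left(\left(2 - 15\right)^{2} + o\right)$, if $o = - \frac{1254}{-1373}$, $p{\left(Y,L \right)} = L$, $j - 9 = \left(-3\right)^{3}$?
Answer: $- \frac{131576124}{1373} \approx -95831.0$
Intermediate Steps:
$j = -18$ ($j = 9 + \left(-3\right)^{3} = 9 - 27 = -18$)
$o = \frac{1254}{1373}$ ($o = \left(-1254\right) \left(- \frac{1}{1373}\right) = \frac{1254}{1373} \approx 0.91333$)
$z{\left(Z,n \right)} = -18 + 21 n$ ($z{\left(Z,n \right)} = 21 n - 18 = -18 + 21 n$)
$z{\left(36,-26 \right)} \left(\left(2 - 15\right)^{2} + o\right) = \left(-18 + 21 \left(-26\right)\right) \left(\left(2 - 15\right)^{2} + \frac{1254}{1373}\right) = \left(-18 - 546\right) \left(\left(-13\right)^{2} + \frac{1254}{1373}\right) = - 564 \left(169 + \frac{1254}{1373}\right) = \left(-564\right) \frac{233291}{1373} = - \frac{131576124}{1373}$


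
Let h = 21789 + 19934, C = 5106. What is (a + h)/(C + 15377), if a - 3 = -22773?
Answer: 18953/20483 ≈ 0.92530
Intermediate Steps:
a = -22770 (a = 3 - 22773 = -22770)
h = 41723
(a + h)/(C + 15377) = (-22770 + 41723)/(5106 + 15377) = 18953/20483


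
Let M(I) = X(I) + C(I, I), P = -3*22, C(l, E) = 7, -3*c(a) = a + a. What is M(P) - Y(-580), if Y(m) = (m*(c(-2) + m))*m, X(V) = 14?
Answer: 583990463/3 ≈ 1.9466e+8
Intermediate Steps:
c(a) = -2*a/3 (c(a) = -(a + a)/3 = -2*a/3)
P = -66
Y(m) = m²*(4/3 + m) (Y(m) = (m*(-⅔*(-2) + m))*m = (m*(4/3 + m))*m = m²*(4/3 + m))
M(I) = 21 (M(I) = 14 + 7 = 21)
M(P) - Y(-580) = 21 - (-580)²*(4/3 - 580) = 21 - 336400*(-1736)/3 = 21 - 1*(-583990400/3) = 21 + 583990400/3 = 583990463/3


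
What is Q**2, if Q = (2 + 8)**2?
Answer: 10000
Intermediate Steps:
Q = 100 (Q = 10**2 = 100)
Q**2 = 100**2 = 10000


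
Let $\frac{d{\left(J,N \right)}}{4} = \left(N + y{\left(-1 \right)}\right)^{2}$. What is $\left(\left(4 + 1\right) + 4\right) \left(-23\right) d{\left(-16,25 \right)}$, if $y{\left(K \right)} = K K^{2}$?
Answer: $-476928$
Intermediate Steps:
$y{\left(K \right)} = K^{3}$
$d{\left(J,N \right)} = 4 \left(-1 + N\right)^{2}$ ($d{\left(J,N \right)} = 4 \left(N + \left(-1\right)^{3}\right)^{2} = 4 \left(N - 1\right)^{2} = 4 \left(-1 + N\right)^{2}$)
$\left(\left(4 + 1\right) + 4\right) \left(-23\right) d{\left(-16,25 \right)} = \left(\left(4 + 1\right) + 4\right) \left(-23\right) 4 \left(-1 + 25\right)^{2} = \left(5 + 4\right) \left(-23\right) 4 \cdot 24^{2} = 9 \left(-23\right) 4 \cdot 576 = \left(-207\right) 2304 = -476928$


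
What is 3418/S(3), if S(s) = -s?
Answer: -3418/3 ≈ -1139.3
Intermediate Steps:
3418/S(3) = 3418/((-1*3)) = 3418/(-3) = 3418*(-⅓) = -3418/3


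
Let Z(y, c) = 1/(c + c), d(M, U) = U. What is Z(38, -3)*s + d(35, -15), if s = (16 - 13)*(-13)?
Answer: -17/2 ≈ -8.5000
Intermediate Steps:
Z(y, c) = 1/(2*c)
s = -39 (s = 3*(-13) = -39)
Z(38, -3)*s + d(35, -15) = ((½)/(-3))*(-39) - 15 = ((½)*(-⅓))*(-39) - 15 = -⅙*(-39) - 15 = 13/2 - 15 = -17/2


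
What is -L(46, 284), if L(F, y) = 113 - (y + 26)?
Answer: 197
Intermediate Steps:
L(F, y) = 87 - y (L(F, y) = 113 - (26 + y) = 113 + (-26 - y) = 87 - y)
-L(46, 284) = -(87 - 1*284) = -(87 - 284) = -1*(-197) = 197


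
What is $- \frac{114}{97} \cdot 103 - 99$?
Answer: $- \frac{21345}{97} \approx -220.05$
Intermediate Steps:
$- \frac{114}{97} \cdot 103 - 99 = \left(-114\right) \frac{1}{97} \cdot 103 - 99 = \left(- \frac{114}{97}\right) 103 - 99 = - \frac{11742}{97} - 99 = - \frac{21345}{97}$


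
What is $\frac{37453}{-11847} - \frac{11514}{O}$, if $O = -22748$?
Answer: $- \frac{32526113}{12249798} \approx -2.6552$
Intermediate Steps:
$\frac{37453}{-11847} - \frac{11514}{O} = \frac{37453}{-11847} - \frac{11514}{-22748} = 37453 \left(- \frac{1}{11847}\right) - - \frac{5757}{11374} = - \frac{37453}{11847} + \frac{5757}{11374} = - \frac{32526113}{12249798}$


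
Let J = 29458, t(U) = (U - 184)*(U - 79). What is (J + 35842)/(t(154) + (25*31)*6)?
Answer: 653/24 ≈ 27.208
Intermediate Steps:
t(U) = (-184 + U)*(-79 + U)
(J + 35842)/(t(154) + (25*31)*6) = (29458 + 35842)/((14536 + 154**2 - 263*154) + (25*31)*6) = 65300/((14536 + 23716 - 40502) + 775*6) = 65300/(-2250 + 4650) = 65300/2400 = 65300*(1/2400) = 653/24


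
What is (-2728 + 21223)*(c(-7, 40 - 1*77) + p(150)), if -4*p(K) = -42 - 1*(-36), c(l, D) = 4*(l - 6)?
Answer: -1867995/2 ≈ -9.3400e+5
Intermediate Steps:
c(l, D) = -24 + 4*l (c(l, D) = 4*(-6 + l) = -24 + 4*l)
p(K) = 3/2 (p(K) = -(-42 - 1*(-36))/4 = -(-42 + 36)/4 = -1/4*(-6) = 3/2)
(-2728 + 21223)*(c(-7, 40 - 1*77) + p(150)) = (-2728 + 21223)*((-24 + 4*(-7)) + 3/2) = 18495*((-24 - 28) + 3/2) = 18495*(-52 + 3/2) = 18495*(-101/2) = -1867995/2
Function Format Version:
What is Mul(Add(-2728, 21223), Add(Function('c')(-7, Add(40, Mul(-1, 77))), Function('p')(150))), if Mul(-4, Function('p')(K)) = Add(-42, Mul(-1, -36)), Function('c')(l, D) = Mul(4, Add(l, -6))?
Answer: Rational(-1867995, 2) ≈ -9.3400e+5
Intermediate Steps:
Function('c')(l, D) = Add(-24, Mul(4, l)) (Function('c')(l, D) = Mul(4, Add(-6, l)) = Add(-24, Mul(4, l)))
Function('p')(K) = Rational(3, 2) (Function('p')(K) = Mul(Rational(-1, 4), Add(-42, Mul(-1, -36))) = Mul(Rational(-1, 4), Add(-42, 36)) = Mul(Rational(-1, 4), -6) = Rational(3, 2))
Mul(Add(-2728, 21223), Add(Function('c')(-7, Add(40, Mul(-1, 77))), Function('p')(150))) = Mul(Add(-2728, 21223), Add(Add(-24, Mul(4, -7)), Rational(3, 2))) = Mul(18495, Add(Add(-24, -28), Rational(3, 2))) = Mul(18495, Add(-52, Rational(3, 2))) = Mul(18495, Rational(-101, 2)) = Rational(-1867995, 2)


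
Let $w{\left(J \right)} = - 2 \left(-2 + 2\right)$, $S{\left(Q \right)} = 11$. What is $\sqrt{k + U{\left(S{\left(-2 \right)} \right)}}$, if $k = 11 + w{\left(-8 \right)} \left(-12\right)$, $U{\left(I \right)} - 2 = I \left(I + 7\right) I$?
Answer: $\sqrt{2191} \approx 46.808$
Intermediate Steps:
$w{\left(J \right)} = 0$ ($w{\left(J \right)} = \left(-2\right) 0 = 0$)
$U{\left(I \right)} = 2 + I^{2} \left(7 + I\right)$ ($U{\left(I \right)} = 2 + I \left(I + 7\right) I = 2 + I \left(7 + I\right) I = 2 + I^{2} \left(7 + I\right)$)
$k = 11$ ($k = 11 + 0 \left(-12\right) = 11 + 0 = 11$)
$\sqrt{k + U{\left(S{\left(-2 \right)} \right)}} = \sqrt{11 + \left(2 + 11^{3} + 7 \cdot 11^{2}\right)} = \sqrt{11 + \left(2 + 1331 + 7 \cdot 121\right)} = \sqrt{11 + \left(2 + 1331 + 847\right)} = \sqrt{11 + 2180} = \sqrt{2191}$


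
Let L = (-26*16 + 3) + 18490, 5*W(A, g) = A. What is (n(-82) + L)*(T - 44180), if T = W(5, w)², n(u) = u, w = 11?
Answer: -795001105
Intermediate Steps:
W(A, g) = A/5
L = 18077 (L = (-416 + 3) + 18490 = -413 + 18490 = 18077)
T = 1 (T = ((⅕)*5)² = 1² = 1)
(n(-82) + L)*(T - 44180) = (-82 + 18077)*(1 - 44180) = 17995*(-44179) = -795001105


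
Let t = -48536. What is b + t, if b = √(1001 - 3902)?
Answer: -48536 + I*√2901 ≈ -48536.0 + 53.861*I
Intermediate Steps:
b = I*√2901 (b = √(-2901) = I*√2901 ≈ 53.861*I)
b + t = I*√2901 - 48536 = -48536 + I*√2901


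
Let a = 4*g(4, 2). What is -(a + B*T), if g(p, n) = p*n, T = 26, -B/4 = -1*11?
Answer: -1176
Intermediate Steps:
B = 44 (B = -(-4)*11 = -4*(-11) = 44)
g(p, n) = n*p
a = 32 (a = 4*(2*4) = 4*8 = 32)
-(a + B*T) = -(32 + 44*26) = -(32 + 1144) = -1*1176 = -1176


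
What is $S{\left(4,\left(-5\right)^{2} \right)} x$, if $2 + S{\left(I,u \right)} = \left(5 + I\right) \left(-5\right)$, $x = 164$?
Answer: $-7708$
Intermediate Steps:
$S{\left(I,u \right)} = -27 - 5 I$ ($S{\left(I,u \right)} = -2 + \left(5 + I\right) \left(-5\right) = -2 - \left(25 + 5 I\right) = -27 - 5 I$)
$S{\left(4,\left(-5\right)^{2} \right)} x = \left(-27 - 20\right) 164 = \left(-47\right) 164 = -7708$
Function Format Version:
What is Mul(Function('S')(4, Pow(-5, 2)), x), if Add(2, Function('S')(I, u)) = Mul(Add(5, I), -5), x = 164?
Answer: -7708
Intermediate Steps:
Function('S')(I, u) = Add(-27, Mul(-5, I)) (Function('S')(I, u) = Add(-2, Mul(Add(5, I), -5)) = Add(-2, Add(-25, Mul(-5, I))) = Add(-27, Mul(-5, I)))
Mul(Function('S')(4, Pow(-5, 2)), x) = Mul(Add(-27, Mul(-5, 4)), 164) = Mul(Add(-27, -20), 164) = Mul(-47, 164) = -7708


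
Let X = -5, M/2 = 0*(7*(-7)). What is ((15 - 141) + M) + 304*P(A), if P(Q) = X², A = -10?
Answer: 7474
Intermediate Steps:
M = 0 (M = 2*(0*(7*(-7))) = 2*(0*(-49)) = 2*0 = 0)
P(Q) = 25 (P(Q) = (-5)² = 25)
((15 - 141) + M) + 304*P(A) = ((15 - 141) + 0) + 304*25 = (-126 + 0) + 7600 = -126 + 7600 = 7474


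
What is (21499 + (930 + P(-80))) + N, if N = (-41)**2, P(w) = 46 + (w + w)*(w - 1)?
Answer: 37116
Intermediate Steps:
P(w) = 46 + 2*w*(-1 + w) (P(w) = 46 + (2*w)*(-1 + w) = 46 + 2*w*(-1 + w))
N = 1681
(21499 + (930 + P(-80))) + N = (21499 + (930 + (46 - 2*(-80) + 2*(-80)**2))) + 1681 = (21499 + (930 + (46 + 160 + 2*6400))) + 1681 = (21499 + (930 + (46 + 160 + 12800))) + 1681 = (21499 + (930 + 13006)) + 1681 = (21499 + 13936) + 1681 = 35435 + 1681 = 37116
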